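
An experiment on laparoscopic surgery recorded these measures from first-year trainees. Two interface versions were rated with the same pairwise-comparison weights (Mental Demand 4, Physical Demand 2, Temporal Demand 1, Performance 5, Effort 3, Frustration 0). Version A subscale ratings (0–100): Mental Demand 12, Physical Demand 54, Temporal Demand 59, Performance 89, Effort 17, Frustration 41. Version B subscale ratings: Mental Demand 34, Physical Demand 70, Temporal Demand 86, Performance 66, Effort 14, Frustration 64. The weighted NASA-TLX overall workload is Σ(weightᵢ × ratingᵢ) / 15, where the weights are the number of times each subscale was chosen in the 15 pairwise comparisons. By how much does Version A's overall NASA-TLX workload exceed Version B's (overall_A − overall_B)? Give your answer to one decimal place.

-1.5

Version A weighted sum = 4·12 + 2·54 + 1·59 + 5·89 + 3·17 + 0·41 = 48 + 108 + 59 + 445 + 51 + 0 = 711; overall_A = 711/15 = 47.4000.
Version B weighted sum = 4·34 + 2·70 + 1·86 + 5·66 + 3·14 + 0·64 = 136 + 140 + 86 + 330 + 42 + 0 = 734; overall_B = 734/15 = 48.9333.
Difference = 47.4000 − 48.9333 = -1.5333 ≈ -1.5.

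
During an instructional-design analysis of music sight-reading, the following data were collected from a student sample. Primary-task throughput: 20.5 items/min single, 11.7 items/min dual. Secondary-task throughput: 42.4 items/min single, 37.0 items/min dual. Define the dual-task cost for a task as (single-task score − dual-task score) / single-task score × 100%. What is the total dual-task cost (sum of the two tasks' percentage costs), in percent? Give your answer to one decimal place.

Primary cost = (20.5 − 11.7) / 20.5 × 100% = 42.9268%.
Secondary cost = (42.4 − 37.0) / 42.4 × 100% = 12.7358%.
Total = 42.9268% + 12.7358% = 55.6626% ≈ 55.7%.

55.7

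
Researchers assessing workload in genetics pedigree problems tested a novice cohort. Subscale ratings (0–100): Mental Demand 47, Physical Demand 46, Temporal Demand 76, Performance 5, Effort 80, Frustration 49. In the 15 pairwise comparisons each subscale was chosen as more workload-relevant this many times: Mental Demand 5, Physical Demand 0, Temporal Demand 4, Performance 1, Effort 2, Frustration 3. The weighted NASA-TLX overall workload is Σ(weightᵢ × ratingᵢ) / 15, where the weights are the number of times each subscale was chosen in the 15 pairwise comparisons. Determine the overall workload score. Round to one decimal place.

56.7

The tallies are the weights (they sum to 15).
Weighted sum = 5·47 + 0·46 + 4·76 + 1·5 + 2·80 + 3·49
            = 235 + 0 + 304 + 5 + 160 + 147 = 851.
Overall workload = 851 / 15 = 56.7333 ≈ 56.7.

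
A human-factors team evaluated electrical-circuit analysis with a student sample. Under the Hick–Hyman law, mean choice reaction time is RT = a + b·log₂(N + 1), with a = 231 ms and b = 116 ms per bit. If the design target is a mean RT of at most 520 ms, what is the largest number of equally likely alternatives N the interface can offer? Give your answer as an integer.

4

Set 231 + 116·log₂(N + 1) ≤ 520.
log₂(N + 1) ≤ (520 − 231) / 116 = 2.4914.
N + 1 ≤ 2^2.4914 = 5.6232.
N ≤ 4.6232, so the largest integer N is 4.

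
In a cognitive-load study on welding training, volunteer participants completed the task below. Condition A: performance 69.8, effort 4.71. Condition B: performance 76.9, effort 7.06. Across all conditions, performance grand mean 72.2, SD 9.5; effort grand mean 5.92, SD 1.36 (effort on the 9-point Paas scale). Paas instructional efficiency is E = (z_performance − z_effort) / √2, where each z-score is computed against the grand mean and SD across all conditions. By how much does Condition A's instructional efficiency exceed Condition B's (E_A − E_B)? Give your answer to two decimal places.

0.69

Condition A: z_P = (69.8 − 72.2)/9.5 = -0.2526; z_E = (4.71 − 5.92)/1.36 = -0.8897; E_A = (-0.2526 − (-0.8897))/√2 = 0.4505.
Condition B: z_P = (76.9 − 72.2)/9.5 = 0.4947; z_E = (7.06 − 5.92)/1.36 = 0.8382; E_B = (0.4947 − 0.8382)/√2 = -0.2429.
E_A − E_B = 0.4505 − (-0.2429) = 0.6934 ≈ 0.69.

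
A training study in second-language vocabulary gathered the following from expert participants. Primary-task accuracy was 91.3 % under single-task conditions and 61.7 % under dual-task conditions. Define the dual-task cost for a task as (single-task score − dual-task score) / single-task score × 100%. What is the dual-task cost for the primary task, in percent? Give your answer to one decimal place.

32.4

Cost = (91.3 − 61.7) / 91.3 × 100%
     = 29.6000 / 91.3 × 100% = 32.4206%.
≈ 32.4%.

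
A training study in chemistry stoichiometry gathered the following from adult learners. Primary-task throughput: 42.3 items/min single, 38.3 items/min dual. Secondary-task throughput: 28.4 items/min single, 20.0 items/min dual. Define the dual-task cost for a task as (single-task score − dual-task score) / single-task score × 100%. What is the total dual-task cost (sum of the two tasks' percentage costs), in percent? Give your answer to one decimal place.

39.0

Primary cost = (42.3 − 38.3) / 42.3 × 100% = 9.4563%.
Secondary cost = (28.4 − 20.0) / 28.4 × 100% = 29.5775%.
Total = 9.4563% + 29.5775% = 39.0338% ≈ 39.0%.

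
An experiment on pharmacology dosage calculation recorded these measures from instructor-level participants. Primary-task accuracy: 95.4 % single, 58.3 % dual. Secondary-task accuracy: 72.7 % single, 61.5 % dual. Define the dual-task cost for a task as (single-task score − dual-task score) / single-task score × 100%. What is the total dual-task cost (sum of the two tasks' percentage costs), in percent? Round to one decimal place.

Primary cost = (95.4 − 58.3) / 95.4 × 100% = 38.8889%.
Secondary cost = (72.7 − 61.5) / 72.7 × 100% = 15.4058%.
Total = 38.8889% + 15.4058% = 54.2947% ≈ 54.3%.

54.3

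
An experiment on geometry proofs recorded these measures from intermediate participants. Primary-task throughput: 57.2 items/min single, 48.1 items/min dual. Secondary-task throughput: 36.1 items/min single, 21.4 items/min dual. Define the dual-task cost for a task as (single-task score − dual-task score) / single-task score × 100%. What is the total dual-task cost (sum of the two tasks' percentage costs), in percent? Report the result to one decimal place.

Primary cost = (57.2 − 48.1) / 57.2 × 100% = 15.9091%.
Secondary cost = (36.1 − 21.4) / 36.1 × 100% = 40.7202%.
Total = 15.9091% + 40.7202% = 56.6293% ≈ 56.6%.

56.6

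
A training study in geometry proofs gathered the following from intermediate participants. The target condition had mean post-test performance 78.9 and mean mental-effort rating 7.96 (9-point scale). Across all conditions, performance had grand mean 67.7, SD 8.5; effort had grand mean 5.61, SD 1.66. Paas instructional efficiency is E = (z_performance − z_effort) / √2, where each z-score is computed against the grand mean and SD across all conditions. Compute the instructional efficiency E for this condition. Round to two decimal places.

-0.07

z_performance = (78.9 − 67.7) / 8.5 = 11.2000 / 8.5 = 1.3176.
z_effort = (7.96 − 5.61) / 1.66 = 2.3500 / 1.66 = 1.4157.
z_P − z_E = 1.3176 − 1.4157 = -0.0981.
E = -0.0981 / √2 = -0.0981 / 1.41421 = -0.0694 ≈ -0.07.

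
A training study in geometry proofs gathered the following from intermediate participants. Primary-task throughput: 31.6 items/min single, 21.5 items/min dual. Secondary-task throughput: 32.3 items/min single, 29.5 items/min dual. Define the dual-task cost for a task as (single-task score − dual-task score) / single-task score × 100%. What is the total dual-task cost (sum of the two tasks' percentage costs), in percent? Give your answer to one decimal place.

Primary cost = (31.6 − 21.5) / 31.6 × 100% = 31.9620%.
Secondary cost = (32.3 − 29.5) / 32.3 × 100% = 8.6687%.
Total = 31.9620% + 8.6687% = 40.6307% ≈ 40.6%.

40.6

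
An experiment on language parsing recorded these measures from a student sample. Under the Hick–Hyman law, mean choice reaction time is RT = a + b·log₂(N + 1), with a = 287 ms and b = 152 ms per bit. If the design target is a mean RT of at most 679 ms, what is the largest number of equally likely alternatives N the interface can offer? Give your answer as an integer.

4

Set 287 + 152·log₂(N + 1) ≤ 679.
log₂(N + 1) ≤ (679 − 287) / 152 = 2.5789.
N + 1 ≤ 2^2.5789 = 5.9748.
N ≤ 4.9748, so the largest integer N is 4.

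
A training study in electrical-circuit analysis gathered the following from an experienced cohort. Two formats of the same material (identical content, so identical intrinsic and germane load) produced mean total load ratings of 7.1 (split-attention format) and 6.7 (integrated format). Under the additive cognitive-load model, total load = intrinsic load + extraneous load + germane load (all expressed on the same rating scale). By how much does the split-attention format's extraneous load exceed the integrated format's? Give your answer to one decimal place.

0.4

Intrinsic and germane load are equal across formats, so the difference in total load equals the difference in extraneous load.
Extraneous-load difference = 7.1 − 6.7 = 0.4.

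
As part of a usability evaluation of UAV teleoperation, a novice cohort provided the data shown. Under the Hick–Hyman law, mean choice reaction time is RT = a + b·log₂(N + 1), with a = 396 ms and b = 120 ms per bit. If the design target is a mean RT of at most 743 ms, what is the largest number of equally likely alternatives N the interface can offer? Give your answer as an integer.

6

Set 396 + 120·log₂(N + 1) ≤ 743.
log₂(N + 1) ≤ (743 − 396) / 120 = 2.8917.
N + 1 ≤ 2^2.8917 = 7.4214.
N ≤ 6.4214, so the largest integer N is 6.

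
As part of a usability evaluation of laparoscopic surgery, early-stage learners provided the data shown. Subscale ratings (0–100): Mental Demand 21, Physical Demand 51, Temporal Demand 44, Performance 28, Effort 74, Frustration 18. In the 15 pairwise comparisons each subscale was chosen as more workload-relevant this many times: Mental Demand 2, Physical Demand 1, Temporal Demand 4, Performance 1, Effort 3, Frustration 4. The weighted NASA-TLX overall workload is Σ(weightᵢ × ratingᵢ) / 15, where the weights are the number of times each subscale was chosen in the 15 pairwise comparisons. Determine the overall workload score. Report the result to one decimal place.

39.4

The tallies are the weights (they sum to 15).
Weighted sum = 2·21 + 1·51 + 4·44 + 1·28 + 3·74 + 4·18
            = 42 + 51 + 176 + 28 + 222 + 72 = 591.
Overall workload = 591 / 15 = 39.4000 ≈ 39.4.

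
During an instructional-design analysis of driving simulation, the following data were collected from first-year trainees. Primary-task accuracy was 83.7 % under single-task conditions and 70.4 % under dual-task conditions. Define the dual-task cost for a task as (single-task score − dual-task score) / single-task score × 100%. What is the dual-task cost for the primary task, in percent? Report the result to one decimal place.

15.9

Cost = (83.7 − 70.4) / 83.7 × 100%
     = 13.3000 / 83.7 × 100% = 15.8901%.
≈ 15.9%.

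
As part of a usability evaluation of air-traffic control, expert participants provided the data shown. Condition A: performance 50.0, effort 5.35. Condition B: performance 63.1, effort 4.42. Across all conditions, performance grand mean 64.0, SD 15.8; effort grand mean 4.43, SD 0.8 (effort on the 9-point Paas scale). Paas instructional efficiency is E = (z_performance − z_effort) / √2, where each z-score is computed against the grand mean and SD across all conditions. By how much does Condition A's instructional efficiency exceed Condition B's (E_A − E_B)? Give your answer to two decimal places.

-1.41

Condition A: z_P = (50.0 − 64.0)/15.8 = -0.8861; z_E = (5.35 − 4.43)/0.8 = 1.1500; E_A = (-0.8861 − 1.1500)/√2 = -1.4397.
Condition B: z_P = (63.1 − 64.0)/15.8 = -0.0570; z_E = (4.42 − 4.43)/0.8 = -0.0125; E_B = (-0.0570 − (-0.0125))/√2 = -0.0315.
E_A − E_B = -1.4397 − (-0.0315) = -1.4082 ≈ -1.41.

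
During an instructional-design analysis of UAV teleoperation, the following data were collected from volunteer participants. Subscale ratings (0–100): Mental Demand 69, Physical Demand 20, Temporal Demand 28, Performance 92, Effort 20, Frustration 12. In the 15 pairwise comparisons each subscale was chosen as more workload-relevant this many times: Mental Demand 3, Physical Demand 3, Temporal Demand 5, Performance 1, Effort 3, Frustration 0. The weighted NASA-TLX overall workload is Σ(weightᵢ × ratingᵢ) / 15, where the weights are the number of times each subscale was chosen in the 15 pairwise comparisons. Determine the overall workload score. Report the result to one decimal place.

37.3

The tallies are the weights (they sum to 15).
Weighted sum = 3·69 + 3·20 + 5·28 + 1·92 + 3·20 + 0·12
            = 207 + 60 + 140 + 92 + 60 + 0 = 559.
Overall workload = 559 / 15 = 37.2667 ≈ 37.3.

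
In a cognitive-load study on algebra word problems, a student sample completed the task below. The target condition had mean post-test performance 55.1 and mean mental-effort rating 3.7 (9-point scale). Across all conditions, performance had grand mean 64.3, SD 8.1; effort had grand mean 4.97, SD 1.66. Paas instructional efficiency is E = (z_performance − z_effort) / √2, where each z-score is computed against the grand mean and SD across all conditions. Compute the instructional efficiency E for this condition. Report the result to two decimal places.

-0.26

z_performance = (55.1 − 64.3) / 8.1 = -9.2000 / 8.1 = -1.1358.
z_effort = (3.7 − 4.97) / 1.66 = -1.2700 / 1.66 = -0.7651.
z_P − z_E = -1.1358 − (-0.7651) = -0.3707.
E = -0.3707 / √2 = -0.3707 / 1.41421 = -0.2621 ≈ -0.26.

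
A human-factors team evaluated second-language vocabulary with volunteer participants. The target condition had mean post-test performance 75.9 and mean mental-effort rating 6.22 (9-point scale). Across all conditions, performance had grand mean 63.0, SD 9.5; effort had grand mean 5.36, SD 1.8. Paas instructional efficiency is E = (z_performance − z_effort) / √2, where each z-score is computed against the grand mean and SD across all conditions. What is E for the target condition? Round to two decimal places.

z_performance = (75.9 − 63.0) / 9.5 = 12.9000 / 9.5 = 1.3579.
z_effort = (6.22 − 5.36) / 1.8 = 0.8600 / 1.8 = 0.4778.
z_P − z_E = 1.3579 − 0.4778 = 0.8801.
E = 0.8801 / √2 = 0.8801 / 1.41421 = 0.6223 ≈ 0.62.

0.62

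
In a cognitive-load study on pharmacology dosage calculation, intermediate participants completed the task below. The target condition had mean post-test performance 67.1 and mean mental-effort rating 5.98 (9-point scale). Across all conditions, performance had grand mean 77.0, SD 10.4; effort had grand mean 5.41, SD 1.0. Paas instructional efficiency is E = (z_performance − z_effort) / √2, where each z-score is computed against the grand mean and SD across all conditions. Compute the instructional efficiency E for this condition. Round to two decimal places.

z_performance = (67.1 − 77.0) / 10.4 = -9.9000 / 10.4 = -0.9519.
z_effort = (5.98 − 5.41) / 1.0 = 0.5700 / 1.0 = 0.5700.
z_P − z_E = -0.9519 − 0.5700 = -1.5219.
E = -1.5219 / √2 = -1.5219 / 1.41421 = -1.0761 ≈ -1.08.

-1.08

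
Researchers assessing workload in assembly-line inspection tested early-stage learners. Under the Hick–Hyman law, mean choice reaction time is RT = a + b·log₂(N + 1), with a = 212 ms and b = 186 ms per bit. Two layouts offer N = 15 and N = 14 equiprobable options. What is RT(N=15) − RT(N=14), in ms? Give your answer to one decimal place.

17.3

RT(15) = 212 + 186·log₂(16) = 212 + 186·4.0000 = 956.0000 ms.
RT(14) = 212 + 186·log₂(15) = 212 + 186·3.9069 = 938.6834 ms.
Difference = 956.0000 − 938.6834 = 17.3166 ≈ 17.3 ms.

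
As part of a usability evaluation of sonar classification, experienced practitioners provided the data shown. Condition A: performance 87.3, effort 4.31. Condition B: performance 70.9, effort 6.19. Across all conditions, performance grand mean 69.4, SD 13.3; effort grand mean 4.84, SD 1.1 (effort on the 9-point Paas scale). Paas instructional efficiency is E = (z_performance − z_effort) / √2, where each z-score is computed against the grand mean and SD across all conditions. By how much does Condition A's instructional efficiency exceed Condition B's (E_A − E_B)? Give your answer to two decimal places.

Condition A: z_P = (87.3 − 69.4)/13.3 = 1.3459; z_E = (4.31 − 4.84)/1.1 = -0.4818; E_A = (1.3459 − (-0.4818))/√2 = 1.2924.
Condition B: z_P = (70.9 − 69.4)/13.3 = 0.1128; z_E = (6.19 − 4.84)/1.1 = 1.2273; E_B = (0.1128 − 1.2273)/√2 = -0.7881.
E_A − E_B = 1.2924 − (-0.7881) = 2.0805 ≈ 2.08.

2.08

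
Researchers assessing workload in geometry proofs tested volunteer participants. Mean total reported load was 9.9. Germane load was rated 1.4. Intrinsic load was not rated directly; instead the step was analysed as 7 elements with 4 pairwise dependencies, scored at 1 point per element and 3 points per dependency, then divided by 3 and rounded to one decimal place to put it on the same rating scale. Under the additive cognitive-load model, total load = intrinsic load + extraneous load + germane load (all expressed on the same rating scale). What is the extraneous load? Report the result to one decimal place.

Intrinsic (element-interactivity): (7 × 1 + 4 × 3) / 3 = 19 / 3 = 6.3333 → 6.3.
extraneous load = total − intrinsic − germane
             = 9.9 − 6.3 − 1.4 = 2.2.

2.2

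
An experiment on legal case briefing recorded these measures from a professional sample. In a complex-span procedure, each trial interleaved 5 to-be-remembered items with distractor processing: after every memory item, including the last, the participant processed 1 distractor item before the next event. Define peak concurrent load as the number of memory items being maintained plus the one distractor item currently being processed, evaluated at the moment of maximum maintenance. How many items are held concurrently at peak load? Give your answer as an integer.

Maintenance is greatest during the distractor(s) after memory item 5: all 5 memory items are being held.
One distractor item is concurrently being processed.
Peak concurrent load = 5 + 1 = 6 items.

6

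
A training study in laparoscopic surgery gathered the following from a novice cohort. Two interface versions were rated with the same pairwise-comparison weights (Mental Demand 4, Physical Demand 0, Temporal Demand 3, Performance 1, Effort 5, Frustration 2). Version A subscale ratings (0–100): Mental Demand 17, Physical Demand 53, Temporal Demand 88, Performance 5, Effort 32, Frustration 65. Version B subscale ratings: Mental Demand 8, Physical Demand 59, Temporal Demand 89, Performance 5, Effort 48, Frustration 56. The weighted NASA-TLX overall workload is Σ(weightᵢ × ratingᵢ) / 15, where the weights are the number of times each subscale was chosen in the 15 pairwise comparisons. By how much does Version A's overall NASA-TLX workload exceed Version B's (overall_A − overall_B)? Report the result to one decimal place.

Version A weighted sum = 4·17 + 0·53 + 3·88 + 1·5 + 5·32 + 2·65 = 68 + 0 + 264 + 5 + 160 + 130 = 627; overall_A = 627/15 = 41.8000.
Version B weighted sum = 4·8 + 0·59 + 3·89 + 1·5 + 5·48 + 2·56 = 32 + 0 + 267 + 5 + 240 + 112 = 656; overall_B = 656/15 = 43.7333.
Difference = 41.8000 − 43.7333 = -1.9333 ≈ -1.9.

-1.9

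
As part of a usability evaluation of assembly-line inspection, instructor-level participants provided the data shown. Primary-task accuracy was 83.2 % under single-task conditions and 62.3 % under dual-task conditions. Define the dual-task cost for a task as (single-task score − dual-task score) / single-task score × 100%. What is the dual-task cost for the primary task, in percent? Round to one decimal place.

25.1

Cost = (83.2 − 62.3) / 83.2 × 100%
     = 20.9000 / 83.2 × 100% = 25.1202%.
≈ 25.1%.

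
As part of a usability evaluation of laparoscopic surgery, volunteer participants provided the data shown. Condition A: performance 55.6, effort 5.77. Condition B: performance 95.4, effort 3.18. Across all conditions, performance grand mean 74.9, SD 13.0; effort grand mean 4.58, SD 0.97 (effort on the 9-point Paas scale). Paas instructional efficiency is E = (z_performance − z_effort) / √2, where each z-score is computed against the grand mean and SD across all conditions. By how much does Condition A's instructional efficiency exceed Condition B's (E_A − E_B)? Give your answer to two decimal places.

Condition A: z_P = (55.6 − 74.9)/13.0 = -1.4846; z_E = (5.77 − 4.58)/0.97 = 1.2268; E_A = (-1.4846 − 1.2268)/√2 = -1.9172.
Condition B: z_P = (95.4 − 74.9)/13.0 = 1.5769; z_E = (3.18 − 4.58)/0.97 = -1.4433; E_B = (1.5769 − (-1.4433))/√2 = 2.1356.
E_A − E_B = -1.9172 − 2.1356 = -4.0528 ≈ -4.05.

-4.05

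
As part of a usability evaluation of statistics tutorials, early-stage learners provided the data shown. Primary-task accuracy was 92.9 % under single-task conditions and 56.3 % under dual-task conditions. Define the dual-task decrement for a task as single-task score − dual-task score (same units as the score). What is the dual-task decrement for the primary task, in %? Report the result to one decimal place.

Decrement = 92.9 − 56.3 = 36.6000 % ≈ 36.6 %.

36.6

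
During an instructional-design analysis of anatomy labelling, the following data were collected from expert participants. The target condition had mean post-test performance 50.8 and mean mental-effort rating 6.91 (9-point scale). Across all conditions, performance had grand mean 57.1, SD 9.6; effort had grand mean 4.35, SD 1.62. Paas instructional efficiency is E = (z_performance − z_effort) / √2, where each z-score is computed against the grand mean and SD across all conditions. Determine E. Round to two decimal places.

-1.58

z_performance = (50.8 − 57.1) / 9.6 = -6.3000 / 9.6 = -0.6563.
z_effort = (6.91 − 4.35) / 1.62 = 2.5600 / 1.62 = 1.5802.
z_P − z_E = -0.6563 − 1.5802 = -2.2365.
E = -2.2365 / √2 = -2.2365 / 1.41421 = -1.5814 ≈ -1.58.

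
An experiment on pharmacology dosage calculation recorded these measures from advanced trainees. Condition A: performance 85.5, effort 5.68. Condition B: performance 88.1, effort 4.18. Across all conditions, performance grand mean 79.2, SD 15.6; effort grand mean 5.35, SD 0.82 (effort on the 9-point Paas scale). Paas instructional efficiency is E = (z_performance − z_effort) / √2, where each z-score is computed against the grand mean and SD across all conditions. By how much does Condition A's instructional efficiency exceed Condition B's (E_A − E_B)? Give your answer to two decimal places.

-1.41

Condition A: z_P = (85.5 − 79.2)/15.6 = 0.4038; z_E = (5.68 − 5.35)/0.82 = 0.4024; E_A = (0.4038 − 0.4024)/√2 = 0.0010.
Condition B: z_P = (88.1 − 79.2)/15.6 = 0.5705; z_E = (4.18 − 5.35)/0.82 = -1.4268; E_B = (0.5705 − (-1.4268))/√2 = 1.4123.
E_A − E_B = 0.0010 − 1.4123 = -1.4113 ≈ -1.41.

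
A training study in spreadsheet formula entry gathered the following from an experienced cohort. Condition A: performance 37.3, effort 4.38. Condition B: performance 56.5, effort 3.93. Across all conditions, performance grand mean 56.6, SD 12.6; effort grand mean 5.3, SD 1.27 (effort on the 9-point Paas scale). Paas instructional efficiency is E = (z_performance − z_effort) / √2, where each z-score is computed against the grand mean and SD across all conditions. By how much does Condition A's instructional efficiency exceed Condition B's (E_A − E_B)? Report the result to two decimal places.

Condition A: z_P = (37.3 − 56.6)/12.6 = -1.5317; z_E = (4.38 − 5.3)/1.27 = -0.7244; E_A = (-1.5317 − (-0.7244))/√2 = -0.5708.
Condition B: z_P = (56.5 − 56.6)/12.6 = -0.0079; z_E = (3.93 − 5.3)/1.27 = -1.0787; E_B = (-0.0079 − (-1.0787))/√2 = 0.7572.
E_A − E_B = -0.5708 − 0.7572 = -1.3280 ≈ -1.33.

-1.33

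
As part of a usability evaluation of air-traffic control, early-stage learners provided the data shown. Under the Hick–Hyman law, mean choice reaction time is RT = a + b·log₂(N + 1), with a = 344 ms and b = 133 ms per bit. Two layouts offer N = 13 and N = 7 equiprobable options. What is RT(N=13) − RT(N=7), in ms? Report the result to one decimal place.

RT(13) = 344 + 133·log₂(14) = 344 + 133·3.8074 = 850.3842 ms.
RT(7) = 344 + 133·log₂(8) = 344 + 133·3.0000 = 743.0000 ms.
Difference = 850.3842 − 743.0000 = 107.3842 ≈ 107.4 ms.

107.4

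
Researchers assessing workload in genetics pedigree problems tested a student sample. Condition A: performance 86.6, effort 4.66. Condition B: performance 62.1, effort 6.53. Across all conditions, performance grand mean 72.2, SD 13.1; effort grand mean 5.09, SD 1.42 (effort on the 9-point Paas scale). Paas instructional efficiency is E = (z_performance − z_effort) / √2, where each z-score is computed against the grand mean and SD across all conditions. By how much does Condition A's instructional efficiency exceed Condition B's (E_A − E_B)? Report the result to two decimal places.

Condition A: z_P = (86.6 − 72.2)/13.1 = 1.0992; z_E = (4.66 − 5.09)/1.42 = -0.3028; E_A = (1.0992 − (-0.3028))/√2 = 0.9914.
Condition B: z_P = (62.1 − 72.2)/13.1 = -0.7710; z_E = (6.53 − 5.09)/1.42 = 1.0141; E_B = (-0.7710 − 1.0141)/√2 = -1.2623.
E_A − E_B = 0.9914 − (-1.2623) = 2.2537 ≈ 2.25.

2.25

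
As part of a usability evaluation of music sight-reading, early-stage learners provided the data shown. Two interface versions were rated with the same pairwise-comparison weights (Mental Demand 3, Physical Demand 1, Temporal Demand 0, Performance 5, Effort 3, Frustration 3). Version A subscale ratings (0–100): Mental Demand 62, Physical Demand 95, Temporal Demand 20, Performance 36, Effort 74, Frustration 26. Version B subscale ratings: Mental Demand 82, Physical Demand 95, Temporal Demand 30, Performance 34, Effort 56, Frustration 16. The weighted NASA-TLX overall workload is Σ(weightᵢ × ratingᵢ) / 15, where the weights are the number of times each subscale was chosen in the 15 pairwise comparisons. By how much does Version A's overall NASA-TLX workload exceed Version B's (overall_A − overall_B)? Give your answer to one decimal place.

2.3

Version A weighted sum = 3·62 + 1·95 + 0·20 + 5·36 + 3·74 + 3·26 = 186 + 95 + 0 + 180 + 222 + 78 = 761; overall_A = 761/15 = 50.7333.
Version B weighted sum = 3·82 + 1·95 + 0·30 + 5·34 + 3·56 + 3·16 = 246 + 95 + 0 + 170 + 168 + 48 = 727; overall_B = 727/15 = 48.4667.
Difference = 50.7333 − 48.4667 = 2.2666 ≈ 2.3.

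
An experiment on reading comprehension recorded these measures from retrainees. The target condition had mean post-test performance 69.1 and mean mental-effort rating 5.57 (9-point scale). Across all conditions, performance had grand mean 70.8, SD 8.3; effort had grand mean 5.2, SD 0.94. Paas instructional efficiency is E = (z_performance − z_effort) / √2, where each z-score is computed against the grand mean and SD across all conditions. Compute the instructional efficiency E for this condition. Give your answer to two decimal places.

z_performance = (69.1 − 70.8) / 8.3 = -1.7000 / 8.3 = -0.2048.
z_effort = (5.57 − 5.2) / 0.94 = 0.3700 / 0.94 = 0.3936.
z_P − z_E = -0.2048 − 0.3936 = -0.5984.
E = -0.5984 / √2 = -0.5984 / 1.41421 = -0.4231 ≈ -0.42.

-0.42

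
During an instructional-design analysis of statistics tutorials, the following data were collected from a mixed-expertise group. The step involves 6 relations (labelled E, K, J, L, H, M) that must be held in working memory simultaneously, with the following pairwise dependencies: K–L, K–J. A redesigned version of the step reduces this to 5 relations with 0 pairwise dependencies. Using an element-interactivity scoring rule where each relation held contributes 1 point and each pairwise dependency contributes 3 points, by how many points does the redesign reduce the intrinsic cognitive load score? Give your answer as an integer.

7

Original: 6 × 1 + 2 × 3 = 6 + 6 = 12.
Redesigned: 5 × 1 + 0 × 3 = 5 + 0 = 5.
Reduction = 12 − 5 = 7.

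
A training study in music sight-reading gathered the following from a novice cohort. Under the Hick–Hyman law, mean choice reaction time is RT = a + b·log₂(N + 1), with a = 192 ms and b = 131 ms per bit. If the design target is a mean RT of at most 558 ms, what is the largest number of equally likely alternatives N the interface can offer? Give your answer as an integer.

5

Set 192 + 131·log₂(N + 1) ≤ 558.
log₂(N + 1) ≤ (558 − 192) / 131 = 2.7939.
N + 1 ≤ 2^2.7939 = 6.9350.
N ≤ 5.9350, so the largest integer N is 5.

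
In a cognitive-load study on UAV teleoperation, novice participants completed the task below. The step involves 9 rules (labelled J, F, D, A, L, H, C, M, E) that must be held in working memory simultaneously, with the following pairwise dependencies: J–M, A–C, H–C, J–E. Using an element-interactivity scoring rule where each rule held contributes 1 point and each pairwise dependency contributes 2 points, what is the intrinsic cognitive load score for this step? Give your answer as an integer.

Count of rules held simultaneously: 9.
Count of pairwise dependencies listed: 4.
Element contribution: 9 × 1 = 9.
Interaction contribution: 4 × 2 = 8.
Intrinsic load = 9 + 8 = 17.

17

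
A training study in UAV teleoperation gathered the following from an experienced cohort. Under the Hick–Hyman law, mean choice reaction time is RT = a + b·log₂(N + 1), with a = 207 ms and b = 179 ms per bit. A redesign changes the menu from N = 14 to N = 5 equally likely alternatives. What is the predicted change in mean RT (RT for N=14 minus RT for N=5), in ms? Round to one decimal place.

236.6

RT(14) = 207 + 179·log₂(15) = 207 + 179·3.9069 = 906.3351 ms.
RT(5) = 207 + 179·log₂(6) = 207 + 179·2.5850 = 669.7150 ms.
Difference = 906.3351 − 669.7150 = 236.6201 ≈ 236.6 ms.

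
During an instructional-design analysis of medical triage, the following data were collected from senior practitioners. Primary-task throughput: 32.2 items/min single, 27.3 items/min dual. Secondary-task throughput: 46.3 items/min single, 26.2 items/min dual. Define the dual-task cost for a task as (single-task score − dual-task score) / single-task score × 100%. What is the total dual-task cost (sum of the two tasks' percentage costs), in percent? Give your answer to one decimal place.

Primary cost = (32.2 − 27.3) / 32.2 × 100% = 15.2174%.
Secondary cost = (46.3 − 26.2) / 46.3 × 100% = 43.4125%.
Total = 15.2174% + 43.4125% = 58.6299% ≈ 58.6%.

58.6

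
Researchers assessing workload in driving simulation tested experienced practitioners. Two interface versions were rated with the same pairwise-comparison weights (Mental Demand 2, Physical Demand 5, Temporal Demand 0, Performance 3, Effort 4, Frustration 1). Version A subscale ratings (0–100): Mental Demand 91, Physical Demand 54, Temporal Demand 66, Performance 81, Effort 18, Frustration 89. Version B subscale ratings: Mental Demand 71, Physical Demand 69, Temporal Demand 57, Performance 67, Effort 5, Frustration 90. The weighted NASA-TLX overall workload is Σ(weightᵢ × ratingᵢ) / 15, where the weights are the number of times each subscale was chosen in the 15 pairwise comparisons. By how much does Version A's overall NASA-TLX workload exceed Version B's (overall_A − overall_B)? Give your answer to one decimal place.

3.9

Version A weighted sum = 2·91 + 5·54 + 0·66 + 3·81 + 4·18 + 1·89 = 182 + 270 + 0 + 243 + 72 + 89 = 856; overall_A = 856/15 = 57.0667.
Version B weighted sum = 2·71 + 5·69 + 0·57 + 3·67 + 4·5 + 1·90 = 142 + 345 + 0 + 201 + 20 + 90 = 798; overall_B = 798/15 = 53.2000.
Difference = 57.0667 − 53.2000 = 3.8667 ≈ 3.9.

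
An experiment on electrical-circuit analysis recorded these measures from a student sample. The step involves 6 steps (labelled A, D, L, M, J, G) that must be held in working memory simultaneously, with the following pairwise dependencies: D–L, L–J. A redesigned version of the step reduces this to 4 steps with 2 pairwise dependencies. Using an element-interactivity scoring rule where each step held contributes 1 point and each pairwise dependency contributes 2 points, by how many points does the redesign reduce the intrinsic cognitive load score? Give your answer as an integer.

2

Original: 6 × 1 + 2 × 2 = 6 + 4 = 10.
Redesigned: 4 × 1 + 2 × 2 = 4 + 4 = 8.
Reduction = 10 − 8 = 2.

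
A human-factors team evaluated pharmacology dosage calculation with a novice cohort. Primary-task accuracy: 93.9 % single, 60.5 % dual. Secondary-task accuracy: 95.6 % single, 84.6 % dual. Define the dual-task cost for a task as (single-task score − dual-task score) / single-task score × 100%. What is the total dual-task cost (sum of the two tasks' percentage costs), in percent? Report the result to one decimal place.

Primary cost = (93.9 − 60.5) / 93.9 × 100% = 35.5698%.
Secondary cost = (95.6 − 84.6) / 95.6 × 100% = 11.5063%.
Total = 35.5698% + 11.5063% = 47.0761% ≈ 47.1%.

47.1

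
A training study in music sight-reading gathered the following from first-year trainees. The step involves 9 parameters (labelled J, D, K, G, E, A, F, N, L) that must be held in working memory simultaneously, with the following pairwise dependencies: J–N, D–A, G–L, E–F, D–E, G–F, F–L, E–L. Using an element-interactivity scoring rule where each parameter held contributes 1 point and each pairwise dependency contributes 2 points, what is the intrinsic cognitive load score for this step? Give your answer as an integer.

25

Count of parameters held simultaneously: 9.
Count of pairwise dependencies listed: 8.
Element contribution: 9 × 1 = 9.
Interaction contribution: 8 × 2 = 16.
Intrinsic load = 9 + 16 = 25.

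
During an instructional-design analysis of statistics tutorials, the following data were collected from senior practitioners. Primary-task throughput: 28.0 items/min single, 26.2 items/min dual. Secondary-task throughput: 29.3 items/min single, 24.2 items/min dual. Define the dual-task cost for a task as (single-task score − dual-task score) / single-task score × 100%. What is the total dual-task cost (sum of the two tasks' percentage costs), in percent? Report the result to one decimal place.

Primary cost = (28.0 − 26.2) / 28.0 × 100% = 6.4286%.
Secondary cost = (29.3 − 24.2) / 29.3 × 100% = 17.4061%.
Total = 6.4286% + 17.4061% = 23.8347% ≈ 23.8%.

23.8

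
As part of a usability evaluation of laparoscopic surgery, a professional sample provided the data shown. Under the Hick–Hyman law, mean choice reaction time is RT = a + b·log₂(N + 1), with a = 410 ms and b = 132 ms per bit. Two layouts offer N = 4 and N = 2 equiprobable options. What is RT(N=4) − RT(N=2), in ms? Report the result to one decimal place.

97.3

RT(4) = 410 + 132·log₂(5) = 410 + 132·2.3219 = 716.4908 ms.
RT(2) = 410 + 132·log₂(3) = 410 + 132·1.5850 = 619.2200 ms.
Difference = 716.4908 − 619.2200 = 97.2708 ≈ 97.3 ms.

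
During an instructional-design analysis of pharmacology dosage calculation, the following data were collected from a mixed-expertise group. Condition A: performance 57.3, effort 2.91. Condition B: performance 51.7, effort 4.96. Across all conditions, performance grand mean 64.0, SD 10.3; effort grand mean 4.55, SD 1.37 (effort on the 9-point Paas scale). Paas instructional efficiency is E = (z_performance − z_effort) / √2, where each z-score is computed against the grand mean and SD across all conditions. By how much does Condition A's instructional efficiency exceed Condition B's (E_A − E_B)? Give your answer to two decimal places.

Condition A: z_P = (57.3 − 64.0)/10.3 = -0.6505; z_E = (2.91 − 4.55)/1.37 = -1.1971; E_A = (-0.6505 − (-1.1971))/√2 = 0.3865.
Condition B: z_P = (51.7 − 64.0)/10.3 = -1.1942; z_E = (4.96 − 4.55)/1.37 = 0.2993; E_B = (-1.1942 − 0.2993)/√2 = -1.0561.
E_A − E_B = 0.3865 − (-1.0561) = 1.4426 ≈ 1.44.

1.44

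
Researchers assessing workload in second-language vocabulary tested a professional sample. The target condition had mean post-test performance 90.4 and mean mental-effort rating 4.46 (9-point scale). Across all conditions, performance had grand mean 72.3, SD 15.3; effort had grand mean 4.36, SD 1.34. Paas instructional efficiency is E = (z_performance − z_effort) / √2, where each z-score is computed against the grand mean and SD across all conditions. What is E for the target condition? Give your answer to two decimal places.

z_performance = (90.4 − 72.3) / 15.3 = 18.1000 / 15.3 = 1.1830.
z_effort = (4.46 − 4.36) / 1.34 = 0.1000 / 1.34 = 0.0746.
z_P − z_E = 1.1830 − 0.0746 = 1.1084.
E = 1.1084 / √2 = 1.1084 / 1.41421 = 0.7838 ≈ 0.78.

0.78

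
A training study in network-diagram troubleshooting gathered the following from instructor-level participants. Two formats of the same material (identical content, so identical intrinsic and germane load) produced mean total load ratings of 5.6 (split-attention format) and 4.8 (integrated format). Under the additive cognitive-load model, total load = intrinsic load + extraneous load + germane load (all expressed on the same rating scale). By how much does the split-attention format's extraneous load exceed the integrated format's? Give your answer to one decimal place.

Intrinsic and germane load are equal across formats, so the difference in total load equals the difference in extraneous load.
Extraneous-load difference = 5.6 − 4.8 = 0.8.

0.8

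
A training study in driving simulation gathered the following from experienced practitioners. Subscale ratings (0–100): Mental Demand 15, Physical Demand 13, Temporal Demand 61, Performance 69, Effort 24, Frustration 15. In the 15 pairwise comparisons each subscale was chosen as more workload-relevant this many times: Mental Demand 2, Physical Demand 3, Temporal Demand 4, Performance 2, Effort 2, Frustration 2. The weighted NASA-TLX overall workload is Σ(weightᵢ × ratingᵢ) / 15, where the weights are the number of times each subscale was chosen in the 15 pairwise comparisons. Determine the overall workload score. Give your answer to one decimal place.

The tallies are the weights (they sum to 15).
Weighted sum = 2·15 + 3·13 + 4·61 + 2·69 + 2·24 + 2·15
            = 30 + 39 + 244 + 138 + 48 + 30 = 529.
Overall workload = 529 / 15 = 35.2667 ≈ 35.3.

35.3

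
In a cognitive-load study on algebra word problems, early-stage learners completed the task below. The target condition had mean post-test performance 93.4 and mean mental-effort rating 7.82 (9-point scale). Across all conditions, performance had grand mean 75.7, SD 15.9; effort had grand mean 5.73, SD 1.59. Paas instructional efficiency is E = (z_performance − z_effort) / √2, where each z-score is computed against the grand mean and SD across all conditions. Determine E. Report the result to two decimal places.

-0.14

z_performance = (93.4 − 75.7) / 15.9 = 17.7000 / 15.9 = 1.1132.
z_effort = (7.82 − 5.73) / 1.59 = 2.0900 / 1.59 = 1.3145.
z_P − z_E = 1.1132 − 1.3145 = -0.2013.
E = -0.2013 / √2 = -0.2013 / 1.41421 = -0.1423 ≈ -0.14.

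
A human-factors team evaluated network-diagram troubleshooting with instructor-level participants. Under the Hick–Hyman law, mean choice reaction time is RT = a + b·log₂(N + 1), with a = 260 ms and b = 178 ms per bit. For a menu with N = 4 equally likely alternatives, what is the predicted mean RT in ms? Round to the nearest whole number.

log₂(4 + 1) = log₂(5) = 2.3219.
RT = 260 + 178 × 2.3219 = 260 + 413.2982 = 673.2982 ms.
≈ 673 ms.

673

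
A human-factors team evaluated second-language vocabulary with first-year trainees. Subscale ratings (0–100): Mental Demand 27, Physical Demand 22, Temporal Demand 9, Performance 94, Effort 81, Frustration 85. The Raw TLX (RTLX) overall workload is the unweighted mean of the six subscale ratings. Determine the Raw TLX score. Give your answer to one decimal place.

53.0

Sum of ratings = 27 + 22 + 9 + 94 + 81 + 85 = 318.
RTLX = 318 / 6 = 53.0000 ≈ 53.0.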